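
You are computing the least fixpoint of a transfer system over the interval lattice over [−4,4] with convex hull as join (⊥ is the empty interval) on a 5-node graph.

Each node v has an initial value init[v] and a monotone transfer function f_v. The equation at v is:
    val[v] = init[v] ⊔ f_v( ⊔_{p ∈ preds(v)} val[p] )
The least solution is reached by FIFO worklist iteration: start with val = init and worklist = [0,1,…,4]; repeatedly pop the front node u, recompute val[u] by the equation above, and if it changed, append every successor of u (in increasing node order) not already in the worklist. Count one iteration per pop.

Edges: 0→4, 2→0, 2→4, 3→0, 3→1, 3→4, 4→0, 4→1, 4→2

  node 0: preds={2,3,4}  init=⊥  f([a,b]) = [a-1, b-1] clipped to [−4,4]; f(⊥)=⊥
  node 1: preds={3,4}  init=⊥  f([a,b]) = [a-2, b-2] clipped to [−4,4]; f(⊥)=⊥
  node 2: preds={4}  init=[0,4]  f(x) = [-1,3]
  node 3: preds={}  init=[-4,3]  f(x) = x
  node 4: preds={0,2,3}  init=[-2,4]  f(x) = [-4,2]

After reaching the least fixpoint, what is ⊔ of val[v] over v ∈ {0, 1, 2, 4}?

Worklist (8 pops):
  #1 pop 0: in=[-4,4] → [-4,3] (was ⊥); enqueue []
  #2 pop 1: in=[-4,4] → [-4,2] (was ⊥); enqueue []
  #3 pop 2: in=[-2,4] → [-1,4] (was [0,4]); enqueue [0]
  #4 pop 3: in=⊥ → [-4,3] (no change)
  #5 pop 4: in=[-4,4] → [-4,4] (was [-2,4]); enqueue [1,2]
  #6 pop 0: in=[-4,4] → [-4,3] (no change)
  #7 pop 1: in=[-4,4] → [-4,2] (no change)
  #8 pop 2: in=[-4,4] → [-1,4] (no change)

Fixpoint:
  val[0] = [-4,3]
  val[1] = [-4,2]
  val[2] = [-1,4]
  val[3] = [-4,3]
  val[4] = [-4,4]

[-4,4]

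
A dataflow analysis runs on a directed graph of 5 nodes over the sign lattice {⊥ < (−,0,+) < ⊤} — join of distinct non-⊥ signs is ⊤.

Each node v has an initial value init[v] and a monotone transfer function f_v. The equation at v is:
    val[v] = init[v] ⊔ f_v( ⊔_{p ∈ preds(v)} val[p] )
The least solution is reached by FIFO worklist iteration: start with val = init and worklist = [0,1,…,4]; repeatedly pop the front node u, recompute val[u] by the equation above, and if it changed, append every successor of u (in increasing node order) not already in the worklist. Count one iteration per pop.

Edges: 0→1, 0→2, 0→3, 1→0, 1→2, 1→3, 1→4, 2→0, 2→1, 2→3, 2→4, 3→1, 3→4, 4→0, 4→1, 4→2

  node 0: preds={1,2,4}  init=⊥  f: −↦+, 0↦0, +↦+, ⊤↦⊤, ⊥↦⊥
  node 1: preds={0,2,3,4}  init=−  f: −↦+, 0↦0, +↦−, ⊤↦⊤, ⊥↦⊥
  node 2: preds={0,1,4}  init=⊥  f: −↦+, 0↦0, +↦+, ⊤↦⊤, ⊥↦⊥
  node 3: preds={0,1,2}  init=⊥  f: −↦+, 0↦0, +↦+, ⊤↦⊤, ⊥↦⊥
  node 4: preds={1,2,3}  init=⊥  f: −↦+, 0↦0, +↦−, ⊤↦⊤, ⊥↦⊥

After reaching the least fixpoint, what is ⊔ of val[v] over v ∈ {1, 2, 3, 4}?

⊤

Worklist (11 pops):
  #1 pop 0: in=− → + (was ⊥); enqueue []
  #2 pop 1: in=+ → − (no change)
  #3 pop 2: in=⊤ → ⊤ (was ⊥); enqueue [0,1]
  #4 pop 3: in=⊤ → ⊤ (was ⊥); enqueue []
  #5 pop 4: in=⊤ → ⊤ (was ⊥); enqueue [2]
  #6 pop 0: in=⊤ → ⊤ (was +); enqueue [3]
  #7 pop 1: in=⊤ → ⊤ (was −); enqueue [0,4]
  #8 pop 2: in=⊤ → ⊤ (no change)
  #9 pop 3: in=⊤ → ⊤ (no change)
  #10 pop 0: in=⊤ → ⊤ (no change)
  #11 pop 4: in=⊤ → ⊤ (no change)

Fixpoint:
  val[0] = ⊤
  val[1] = ⊤
  val[2] = ⊤
  val[3] = ⊤
  val[4] = ⊤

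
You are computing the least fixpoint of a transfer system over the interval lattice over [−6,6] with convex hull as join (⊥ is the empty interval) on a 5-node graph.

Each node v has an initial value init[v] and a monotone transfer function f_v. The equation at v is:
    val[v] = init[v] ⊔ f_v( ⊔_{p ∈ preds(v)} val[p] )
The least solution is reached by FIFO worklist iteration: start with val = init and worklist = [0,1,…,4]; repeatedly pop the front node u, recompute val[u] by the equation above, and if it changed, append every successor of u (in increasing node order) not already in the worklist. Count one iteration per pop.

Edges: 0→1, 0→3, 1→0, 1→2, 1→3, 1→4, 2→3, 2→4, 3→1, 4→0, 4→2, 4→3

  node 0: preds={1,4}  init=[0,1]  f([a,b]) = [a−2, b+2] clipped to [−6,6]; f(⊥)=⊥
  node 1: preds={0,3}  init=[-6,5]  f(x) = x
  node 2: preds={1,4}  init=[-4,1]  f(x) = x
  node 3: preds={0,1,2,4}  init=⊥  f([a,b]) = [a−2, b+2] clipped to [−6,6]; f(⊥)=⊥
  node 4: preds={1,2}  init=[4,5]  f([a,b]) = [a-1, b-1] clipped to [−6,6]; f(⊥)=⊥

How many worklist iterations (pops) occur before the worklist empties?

9

Worklist (9 pops):
  #1 pop 0: in=[-6,5] → [-6,6] (was [0,1]); enqueue []
  #2 pop 1: in=[-6,6] → [-6,6] (was [-6,5]); enqueue [0]
  #3 pop 2: in=[-6,6] → [-6,6] (was [-4,1]); enqueue []
  #4 pop 3: in=[-6,6] → [-6,6] (was ⊥); enqueue [1]
  #5 pop 4: in=[-6,6] → [-6,5] (was [4,5]); enqueue [2,3]
  #6 pop 0: in=[-6,6] → [-6,6] (no change)
  #7 pop 1: in=[-6,6] → [-6,6] (no change)
  #8 pop 2: in=[-6,6] → [-6,6] (no change)
  #9 pop 3: in=[-6,6] → [-6,6] (no change)

Fixpoint:
  val[0] = [-6,6]
  val[1] = [-6,6]
  val[2] = [-6,6]
  val[3] = [-6,6]
  val[4] = [-6,5]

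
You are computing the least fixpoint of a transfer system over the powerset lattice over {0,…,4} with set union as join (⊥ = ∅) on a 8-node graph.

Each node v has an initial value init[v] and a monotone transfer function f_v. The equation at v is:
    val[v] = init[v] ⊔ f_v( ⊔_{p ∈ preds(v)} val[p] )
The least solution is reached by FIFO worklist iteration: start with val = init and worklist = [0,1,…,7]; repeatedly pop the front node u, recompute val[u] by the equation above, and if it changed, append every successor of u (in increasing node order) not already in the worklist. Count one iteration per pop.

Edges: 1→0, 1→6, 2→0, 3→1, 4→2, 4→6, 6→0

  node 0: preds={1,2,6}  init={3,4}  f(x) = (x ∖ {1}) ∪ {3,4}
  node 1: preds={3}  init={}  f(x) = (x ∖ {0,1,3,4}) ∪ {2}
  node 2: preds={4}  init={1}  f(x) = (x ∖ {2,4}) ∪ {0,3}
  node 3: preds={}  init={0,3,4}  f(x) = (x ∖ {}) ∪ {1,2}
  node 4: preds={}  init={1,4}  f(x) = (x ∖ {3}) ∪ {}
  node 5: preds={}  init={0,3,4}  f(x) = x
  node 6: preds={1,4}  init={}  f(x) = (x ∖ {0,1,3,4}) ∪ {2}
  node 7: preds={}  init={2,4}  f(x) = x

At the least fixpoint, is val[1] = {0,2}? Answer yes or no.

Iteration log — 10 steps:
  step 1. node 0  ⊔preds={1}  new={3,4}  stable
  step 2. node 1  ⊔preds={0,3,4}  new={2}  old={}  +wl: 0
  step 3. node 2  ⊔preds={1,4}  new={0,1,3}  old={1}  +wl: 
  step 4. node 3  ⊔preds={}  new={0,1,2,3,4}  old={0,3,4}  +wl: 1
  step 5. node 4  ⊔preds={}  new={1,4}  stable
  step 6. node 5  ⊔preds={}  new={0,3,4}  stable
  step 7. node 6  ⊔preds={1,2,4}  new={2}  old={}  +wl: 
  step 8. node 7  ⊔preds={}  new={2,4}  stable
  step 9. node 0  ⊔preds={0,1,2,3}  new={0,2,3,4}  old={3,4}  +wl: 
  step 10. node 1  ⊔preds={0,1,2,3,4}  new={2}  stable

Least fixpoint reached:
  node 0: {0,2,3,4}
  node 1: {2}
  node 2: {0,1,3}
  node 3: {0,1,2,3,4}
  node 4: {1,4}
  node 5: {0,3,4}
  node 6: {2}
  node 7: {2,4}

no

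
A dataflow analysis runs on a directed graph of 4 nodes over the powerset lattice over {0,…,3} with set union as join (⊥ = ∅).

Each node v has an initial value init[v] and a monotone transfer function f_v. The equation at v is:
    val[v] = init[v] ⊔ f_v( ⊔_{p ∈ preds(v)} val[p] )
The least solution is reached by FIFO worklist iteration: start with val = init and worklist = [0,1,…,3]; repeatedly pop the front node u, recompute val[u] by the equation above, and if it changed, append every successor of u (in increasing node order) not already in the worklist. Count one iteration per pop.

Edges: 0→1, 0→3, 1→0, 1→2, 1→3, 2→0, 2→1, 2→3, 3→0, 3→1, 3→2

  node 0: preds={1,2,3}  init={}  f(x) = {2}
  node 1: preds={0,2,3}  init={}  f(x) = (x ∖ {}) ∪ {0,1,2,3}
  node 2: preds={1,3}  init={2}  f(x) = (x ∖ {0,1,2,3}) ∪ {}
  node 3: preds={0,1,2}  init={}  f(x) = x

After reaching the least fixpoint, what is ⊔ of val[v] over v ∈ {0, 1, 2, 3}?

Iteration log — 7 steps:
  step 1. node 0  ⊔preds={2}  new={2}  old={}  +wl: 
  step 2. node 1  ⊔preds={2}  new={0,1,2,3}  old={}  +wl: 0
  step 3. node 2  ⊔preds={0,1,2,3}  new={2}  stable
  step 4. node 3  ⊔preds={0,1,2,3}  new={0,1,2,3}  old={}  +wl: 1,2
  step 5. node 0  ⊔preds={0,1,2,3}  new={2}  stable
  step 6. node 1  ⊔preds={0,1,2,3}  new={0,1,2,3}  stable
  step 7. node 2  ⊔preds={0,1,2,3}  new={2}  stable

Least fixpoint reached:
  node 0: {2}
  node 1: {0,1,2,3}
  node 2: {2}
  node 3: {0,1,2,3}

{0,1,2,3}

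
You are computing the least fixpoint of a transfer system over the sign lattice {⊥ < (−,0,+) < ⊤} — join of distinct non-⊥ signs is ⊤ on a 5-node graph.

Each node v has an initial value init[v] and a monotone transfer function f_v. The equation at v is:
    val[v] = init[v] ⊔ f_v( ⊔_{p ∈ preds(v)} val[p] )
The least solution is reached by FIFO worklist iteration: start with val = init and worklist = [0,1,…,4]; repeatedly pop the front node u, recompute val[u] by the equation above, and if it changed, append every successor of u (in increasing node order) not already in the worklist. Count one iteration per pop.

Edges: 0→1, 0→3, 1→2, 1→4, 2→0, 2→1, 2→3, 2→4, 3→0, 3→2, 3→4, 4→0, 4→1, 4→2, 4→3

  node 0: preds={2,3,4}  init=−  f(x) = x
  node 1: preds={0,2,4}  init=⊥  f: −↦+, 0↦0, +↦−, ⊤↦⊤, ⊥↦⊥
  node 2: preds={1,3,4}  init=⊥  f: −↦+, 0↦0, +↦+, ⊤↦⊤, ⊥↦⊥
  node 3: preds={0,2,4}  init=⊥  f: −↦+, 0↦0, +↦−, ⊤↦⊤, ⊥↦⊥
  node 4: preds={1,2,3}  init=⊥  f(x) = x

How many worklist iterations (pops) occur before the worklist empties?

Trace (12 dequeues):
  [1] u=0 | in ⊥ | out − | ==
  [2] u=1 | in − | out + | prev ⊥ | push {}
  [3] u=2 | in + | out + | prev ⊥ | push {0,1}
  [4] u=3 | in ⊤ | out ⊤ | prev ⊥ | push {2}
  [5] u=4 | in ⊤ | out ⊤ | prev ⊥ | push {3}
  [6] u=0 | in ⊤ | out ⊤ | prev − | push {}
  [7] u=1 | in ⊤ | out ⊤ | prev + | push {4}
  [8] u=2 | in ⊤ | out ⊤ | prev + | push {0,1}
  [9] u=3 | in ⊤ | out ⊤ | ==
  [10] u=4 | in ⊤ | out ⊤ | ==
  [11] u=0 | in ⊤ | out ⊤ | ==
  [12] u=1 | in ⊤ | out ⊤ | ==

Converged values:
  [0] ⊤
  [1] ⊤
  [2] ⊤
  [3] ⊤
  [4] ⊤

12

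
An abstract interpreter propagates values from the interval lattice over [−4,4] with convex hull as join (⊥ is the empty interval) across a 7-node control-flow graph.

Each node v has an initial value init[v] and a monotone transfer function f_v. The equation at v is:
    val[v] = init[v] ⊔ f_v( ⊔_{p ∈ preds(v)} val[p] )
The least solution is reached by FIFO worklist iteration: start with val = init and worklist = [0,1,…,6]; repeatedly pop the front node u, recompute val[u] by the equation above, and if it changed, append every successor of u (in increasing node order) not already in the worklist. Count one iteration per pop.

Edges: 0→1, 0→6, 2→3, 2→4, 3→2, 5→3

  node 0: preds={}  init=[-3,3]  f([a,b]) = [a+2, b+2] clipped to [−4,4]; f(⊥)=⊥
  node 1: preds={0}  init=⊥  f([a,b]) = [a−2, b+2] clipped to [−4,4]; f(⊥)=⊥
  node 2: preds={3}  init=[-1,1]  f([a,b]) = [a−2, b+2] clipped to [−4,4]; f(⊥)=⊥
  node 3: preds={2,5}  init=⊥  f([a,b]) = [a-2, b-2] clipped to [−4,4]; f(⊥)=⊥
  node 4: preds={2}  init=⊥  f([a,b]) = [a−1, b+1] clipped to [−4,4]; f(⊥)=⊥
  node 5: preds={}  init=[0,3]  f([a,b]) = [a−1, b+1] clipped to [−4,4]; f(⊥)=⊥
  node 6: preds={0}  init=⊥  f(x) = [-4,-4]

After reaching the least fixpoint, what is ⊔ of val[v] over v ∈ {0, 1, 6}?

Worklist (11 pops):
  #1 pop 0: in=⊥ → [-3,3] (no change)
  #2 pop 1: in=[-3,3] → [-4,4] (was ⊥); enqueue []
  #3 pop 2: in=⊥ → [-1,1] (no change)
  #4 pop 3: in=[-1,3] → [-3,1] (was ⊥); enqueue [2]
  #5 pop 4: in=[-1,1] → [-2,2] (was ⊥); enqueue []
  #6 pop 5: in=⊥ → [0,3] (no change)
  #7 pop 6: in=[-3,3] → [-4,-4] (was ⊥); enqueue []
  #8 pop 2: in=[-3,1] → [-4,3] (was [-1,1]); enqueue [3,4]
  #9 pop 3: in=[-4,3] → [-4,1] (was [-3,1]); enqueue [2]
  #10 pop 4: in=[-4,3] → [-4,4] (was [-2,2]); enqueue []
  #11 pop 2: in=[-4,1] → [-4,3] (no change)

Fixpoint:
  val[0] = [-3,3]
  val[1] = [-4,4]
  val[2] = [-4,3]
  val[3] = [-4,1]
  val[4] = [-4,4]
  val[5] = [0,3]
  val[6] = [-4,-4]

[-4,4]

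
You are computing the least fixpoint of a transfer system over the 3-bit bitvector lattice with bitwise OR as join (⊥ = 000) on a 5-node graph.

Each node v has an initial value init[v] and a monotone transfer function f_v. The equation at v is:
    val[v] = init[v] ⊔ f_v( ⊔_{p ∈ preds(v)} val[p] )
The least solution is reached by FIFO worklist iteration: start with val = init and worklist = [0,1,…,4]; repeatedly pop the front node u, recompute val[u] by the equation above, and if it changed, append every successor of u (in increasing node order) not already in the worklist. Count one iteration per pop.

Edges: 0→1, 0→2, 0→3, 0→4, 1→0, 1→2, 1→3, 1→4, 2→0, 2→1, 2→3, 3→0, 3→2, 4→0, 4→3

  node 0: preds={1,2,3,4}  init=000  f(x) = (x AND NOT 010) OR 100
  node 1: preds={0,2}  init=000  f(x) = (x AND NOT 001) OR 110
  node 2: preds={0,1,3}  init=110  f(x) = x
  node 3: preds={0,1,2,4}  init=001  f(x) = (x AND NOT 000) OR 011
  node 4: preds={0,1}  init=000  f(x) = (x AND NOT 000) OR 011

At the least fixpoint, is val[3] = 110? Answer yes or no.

no

Worklist (9 pops):
  #1 pop 0: in=111 → 101 (was 000); enqueue []
  #2 pop 1: in=111 → 110 (was 000); enqueue [0]
  #3 pop 2: in=111 → 111 (was 110); enqueue [1]
  #4 pop 3: in=111 → 111 (was 001); enqueue [2]
  #5 pop 4: in=111 → 111 (was 000); enqueue [3]
  #6 pop 0: in=111 → 101 (no change)
  #7 pop 1: in=111 → 110 (no change)
  #8 pop 2: in=111 → 111 (no change)
  #9 pop 3: in=111 → 111 (no change)

Fixpoint:
  val[0] = 101
  val[1] = 110
  val[2] = 111
  val[3] = 111
  val[4] = 111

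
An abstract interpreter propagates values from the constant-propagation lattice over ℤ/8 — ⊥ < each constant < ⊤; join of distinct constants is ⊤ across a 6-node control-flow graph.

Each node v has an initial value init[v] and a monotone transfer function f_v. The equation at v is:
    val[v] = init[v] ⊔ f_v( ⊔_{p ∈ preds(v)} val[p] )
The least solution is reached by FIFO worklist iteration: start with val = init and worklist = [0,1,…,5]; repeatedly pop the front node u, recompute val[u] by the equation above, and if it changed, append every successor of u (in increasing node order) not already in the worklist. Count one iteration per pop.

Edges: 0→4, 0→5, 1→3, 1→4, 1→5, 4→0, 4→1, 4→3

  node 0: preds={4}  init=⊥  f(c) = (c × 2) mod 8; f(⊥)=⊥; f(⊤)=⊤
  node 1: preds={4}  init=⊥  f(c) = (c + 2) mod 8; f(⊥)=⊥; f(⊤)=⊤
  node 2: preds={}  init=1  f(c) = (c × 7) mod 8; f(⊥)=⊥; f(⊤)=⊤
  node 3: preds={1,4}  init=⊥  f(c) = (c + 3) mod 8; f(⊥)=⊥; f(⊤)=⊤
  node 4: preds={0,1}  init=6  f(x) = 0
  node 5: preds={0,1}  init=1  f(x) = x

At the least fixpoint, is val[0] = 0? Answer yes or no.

no

Iteration log — 11 steps:
  step 1. node 0  ⊔preds=6  new=4  old=⊥  +wl: 
  step 2. node 1  ⊔preds=6  new=0  old=⊥  +wl: 
  step 3. node 2  ⊔preds=⊥  new=1  stable
  step 4. node 3  ⊔preds=⊤  new=⊤  old=⊥  +wl: 
  step 5. node 4  ⊔preds=⊤  new=⊤  old=6  +wl: 0,1,3
  step 6. node 5  ⊔preds=⊤  new=⊤  old=1  +wl: 
  step 7. node 0  ⊔preds=⊤  new=⊤  old=4  +wl: 4,5
  step 8. node 1  ⊔preds=⊤  new=⊤  old=0  +wl: 
  step 9. node 3  ⊔preds=⊤  new=⊤  stable
  step 10. node 4  ⊔preds=⊤  new=⊤  stable
  step 11. node 5  ⊔preds=⊤  new=⊤  stable

Least fixpoint reached:
  node 0: ⊤
  node 1: ⊤
  node 2: 1
  node 3: ⊤
  node 4: ⊤
  node 5: ⊤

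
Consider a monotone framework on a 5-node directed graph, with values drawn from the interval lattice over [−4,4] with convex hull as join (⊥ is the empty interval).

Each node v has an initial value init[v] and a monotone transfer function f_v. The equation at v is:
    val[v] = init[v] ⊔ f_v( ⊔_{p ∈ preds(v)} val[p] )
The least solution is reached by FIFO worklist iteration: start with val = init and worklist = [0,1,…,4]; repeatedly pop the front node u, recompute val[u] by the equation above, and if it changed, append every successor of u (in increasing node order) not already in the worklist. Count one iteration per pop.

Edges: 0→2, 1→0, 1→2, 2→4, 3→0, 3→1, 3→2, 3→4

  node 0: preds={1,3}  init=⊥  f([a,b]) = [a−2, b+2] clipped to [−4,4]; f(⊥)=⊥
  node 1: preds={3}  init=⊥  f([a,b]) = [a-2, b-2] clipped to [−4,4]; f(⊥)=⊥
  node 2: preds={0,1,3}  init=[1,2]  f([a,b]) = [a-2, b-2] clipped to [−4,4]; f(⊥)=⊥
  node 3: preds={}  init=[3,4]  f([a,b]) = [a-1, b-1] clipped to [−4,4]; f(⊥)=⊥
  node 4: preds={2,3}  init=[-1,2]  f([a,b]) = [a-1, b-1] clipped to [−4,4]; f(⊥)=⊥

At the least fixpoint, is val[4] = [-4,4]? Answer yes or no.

no

Worklist (8 pops):
  #1 pop 0: in=[3,4] → [1,4] (was ⊥); enqueue []
  #2 pop 1: in=[3,4] → [1,2] (was ⊥); enqueue [0]
  #3 pop 2: in=[1,4] → [-1,2] (was [1,2]); enqueue []
  #4 pop 3: in=⊥ → [3,4] (no change)
  #5 pop 4: in=[-1,4] → [-2,3] (was [-1,2]); enqueue []
  #6 pop 0: in=[1,4] → [-1,4] (was [1,4]); enqueue [2]
  #7 pop 2: in=[-1,4] → [-3,2] (was [-1,2]); enqueue [4]
  #8 pop 4: in=[-3,4] → [-4,3] (was [-2,3]); enqueue []

Fixpoint:
  val[0] = [-1,4]
  val[1] = [1,2]
  val[2] = [-3,2]
  val[3] = [3,4]
  val[4] = [-4,3]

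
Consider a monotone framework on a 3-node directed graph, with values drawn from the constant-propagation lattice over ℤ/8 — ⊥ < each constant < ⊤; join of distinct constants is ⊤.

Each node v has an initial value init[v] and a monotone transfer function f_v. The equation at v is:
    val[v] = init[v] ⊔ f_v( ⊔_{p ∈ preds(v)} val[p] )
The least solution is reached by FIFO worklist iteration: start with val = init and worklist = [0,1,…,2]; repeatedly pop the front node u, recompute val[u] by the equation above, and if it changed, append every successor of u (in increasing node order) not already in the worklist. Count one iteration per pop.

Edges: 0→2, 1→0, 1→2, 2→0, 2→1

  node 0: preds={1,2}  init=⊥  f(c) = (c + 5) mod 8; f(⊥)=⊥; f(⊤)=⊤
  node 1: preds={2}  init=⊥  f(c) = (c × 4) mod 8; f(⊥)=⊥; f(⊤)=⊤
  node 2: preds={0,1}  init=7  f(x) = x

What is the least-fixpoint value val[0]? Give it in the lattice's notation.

Iteration log — 7 steps:
  step 1. node 0  ⊔preds=7  new=4  old=⊥  +wl: 
  step 2. node 1  ⊔preds=7  new=4  old=⊥  +wl: 0
  step 3. node 2  ⊔preds=4  new=⊤  old=7  +wl: 1
  step 4. node 0  ⊔preds=⊤  new=⊤  old=4  +wl: 2
  step 5. node 1  ⊔preds=⊤  new=⊤  old=4  +wl: 0
  step 6. node 2  ⊔preds=⊤  new=⊤  stable
  step 7. node 0  ⊔preds=⊤  new=⊤  stable

Least fixpoint reached:
  node 0: ⊤
  node 1: ⊤
  node 2: ⊤

⊤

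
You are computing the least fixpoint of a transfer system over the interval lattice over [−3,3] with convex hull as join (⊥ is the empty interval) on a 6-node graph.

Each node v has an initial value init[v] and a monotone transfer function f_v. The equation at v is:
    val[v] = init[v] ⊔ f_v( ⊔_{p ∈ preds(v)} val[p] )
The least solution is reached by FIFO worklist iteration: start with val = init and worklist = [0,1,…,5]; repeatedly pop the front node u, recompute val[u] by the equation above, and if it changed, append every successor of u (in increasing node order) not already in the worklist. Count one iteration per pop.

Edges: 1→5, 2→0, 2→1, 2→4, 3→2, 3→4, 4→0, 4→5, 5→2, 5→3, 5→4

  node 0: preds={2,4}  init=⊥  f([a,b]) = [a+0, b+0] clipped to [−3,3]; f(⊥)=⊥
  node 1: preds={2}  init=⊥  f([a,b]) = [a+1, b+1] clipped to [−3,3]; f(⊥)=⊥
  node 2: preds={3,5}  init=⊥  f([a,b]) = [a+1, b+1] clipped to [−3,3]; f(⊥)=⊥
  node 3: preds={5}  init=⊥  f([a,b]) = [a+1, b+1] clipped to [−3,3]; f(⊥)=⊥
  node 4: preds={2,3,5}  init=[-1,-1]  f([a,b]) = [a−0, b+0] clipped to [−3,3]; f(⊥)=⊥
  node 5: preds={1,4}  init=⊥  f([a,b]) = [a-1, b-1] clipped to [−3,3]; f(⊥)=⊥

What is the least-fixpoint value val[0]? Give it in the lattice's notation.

[-3,3]

Worklist (45 pops):
  #1 pop 0: in=[-1,-1] → [-1,-1] (was ⊥); enqueue []
  #2 pop 1: in=⊥ → ⊥ (no change)
  #3 pop 2: in=⊥ → ⊥ (no change)
  #4 pop 3: in=⊥ → ⊥ (no change)
  #5 pop 4: in=⊥ → [-1,-1] (no change)
  #6 pop 5: in=[-1,-1] → [-2,-2] (was ⊥); enqueue [2,3,4]
  #7 pop 2: in=[-2,-2] → [-1,-1] (was ⊥); enqueue [0,1]
  #8 pop 3: in=[-2,-2] → [-1,-1] (was ⊥); enqueue [2]
  #9 pop 4: in=[-2,-1] → [-2,-1] (was [-1,-1]); enqueue [5]
  #10 pop 0: in=[-2,-1] → [-2,-1] (was [-1,-1]); enqueue []
  #11 pop 1: in=[-1,-1] → [0,0] (was ⊥); enqueue []
  #12 pop 2: in=[-2,-1] → [-1,0] (was [-1,-1]); enqueue [0,1,4]
  #13 pop 5: in=[-2,0] → [-3,-1] (was [-2,-2]); enqueue [2,3]
  #14 pop 0: in=[-2,0] → [-2,0] (was [-2,-1]); enqueue []
  #15 pop 1: in=[-1,0] → [0,1] (was [0,0]); enqueue [5]
  #16 pop 4: in=[-3,0] → [-3,0] (was [-2,-1]); enqueue [0]
  #17 pop 2: in=[-3,-1] → [-2,0] (was [-1,0]); enqueue [1,4]
  #18 pop 3: in=[-3,-1] → [-2,0] (was [-1,-1]); enqueue [2]
  #19 pop 5: in=[-3,1] → [-3,0] (was [-3,-1]); enqueue [3]
  #20 pop 0: in=[-3,0] → [-3,0] (was [-2,0]); enqueue []
  #21 pop 1: in=[-2,0] → [-1,1] (was [0,1]); enqueue [5]
  #22 pop 4: in=[-3,0] → [-3,0] (no change)
  #23 pop 2: in=[-3,0] → [-2,1] (was [-2,0]); enqueue [0,1,4]
  #24 pop 3: in=[-3,0] → [-2,1] (was [-2,0]); enqueue [2]
  #25 pop 5: in=[-3,1] → [-3,0] (no change)
  #26 pop 0: in=[-3,1] → [-3,1] (was [-3,0]); enqueue []
  #27 pop 1: in=[-2,1] → [-1,2] (was [-1,1]); enqueue [5]
  #28 pop 4: in=[-3,1] → [-3,1] (was [-3,0]); enqueue [0]
  #29 pop 2: in=[-3,1] → [-2,2] (was [-2,1]); enqueue [1,4]
  #30 pop 5: in=[-3,2] → [-3,1] (was [-3,0]); enqueue [2,3]
  #31 pop 0: in=[-3,2] → [-3,2] (was [-3,1]); enqueue []
  #32 pop 1: in=[-2,2] → [-1,3] (was [-1,2]); enqueue [5]
  #33 pop 4: in=[-3,2] → [-3,2] (was [-3,1]); enqueue [0]
  #34 pop 2: in=[-3,1] → [-2,2] (no change)
  #35 pop 3: in=[-3,1] → [-2,2] (was [-2,1]); enqueue [2,4]
  #36 pop 5: in=[-3,3] → [-3,2] (was [-3,1]); enqueue [3]
  #37 pop 0: in=[-3,2] → [-3,2] (no change)
  #38 pop 2: in=[-3,2] → [-2,3] (was [-2,2]); enqueue [0,1]
  #39 pop 4: in=[-3,3] → [-3,3] (was [-3,2]); enqueue [5]
  #40 pop 3: in=[-3,2] → [-2,3] (was [-2,2]); enqueue [2,4]
  #41 pop 0: in=[-3,3] → [-3,3] (was [-3,2]); enqueue []
  #42 pop 1: in=[-2,3] → [-1,3] (no change)
  #43 pop 5: in=[-3,3] → [-3,2] (no change)
  #44 pop 2: in=[-3,3] → [-2,3] (no change)
  #45 pop 4: in=[-3,3] → [-3,3] (no change)

Fixpoint:
  val[0] = [-3,3]
  val[1] = [-1,3]
  val[2] = [-2,3]
  val[3] = [-2,3]
  val[4] = [-3,3]
  val[5] = [-3,2]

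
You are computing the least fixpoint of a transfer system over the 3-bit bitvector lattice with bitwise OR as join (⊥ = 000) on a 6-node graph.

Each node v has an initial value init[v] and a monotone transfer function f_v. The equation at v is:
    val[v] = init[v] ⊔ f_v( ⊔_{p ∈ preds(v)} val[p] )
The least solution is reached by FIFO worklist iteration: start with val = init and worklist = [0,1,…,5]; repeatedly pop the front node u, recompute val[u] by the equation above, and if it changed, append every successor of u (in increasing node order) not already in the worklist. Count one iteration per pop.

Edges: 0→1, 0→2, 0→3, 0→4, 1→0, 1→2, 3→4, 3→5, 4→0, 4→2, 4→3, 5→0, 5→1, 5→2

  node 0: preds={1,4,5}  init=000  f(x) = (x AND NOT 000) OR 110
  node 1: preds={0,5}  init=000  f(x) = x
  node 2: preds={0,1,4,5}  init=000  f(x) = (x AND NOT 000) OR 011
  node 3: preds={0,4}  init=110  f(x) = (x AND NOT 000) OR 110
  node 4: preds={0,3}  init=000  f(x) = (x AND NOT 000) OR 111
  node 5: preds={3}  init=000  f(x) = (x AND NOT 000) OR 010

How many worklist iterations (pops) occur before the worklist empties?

Worklist (15 pops):
  #1 pop 0: in=000 → 110 (was 000); enqueue []
  #2 pop 1: in=110 → 110 (was 000); enqueue [0]
  #3 pop 2: in=110 → 111 (was 000); enqueue []
  #4 pop 3: in=110 → 110 (no change)
  #5 pop 4: in=110 → 111 (was 000); enqueue [2,3]
  #6 pop 5: in=110 → 110 (was 000); enqueue [1]
  #7 pop 0: in=111 → 111 (was 110); enqueue [4]
  #8 pop 2: in=111 → 111 (no change)
  #9 pop 3: in=111 → 111 (was 110); enqueue [5]
  #10 pop 1: in=111 → 111 (was 110); enqueue [0,2]
  #11 pop 4: in=111 → 111 (no change)
  #12 pop 5: in=111 → 111 (was 110); enqueue [1]
  #13 pop 0: in=111 → 111 (no change)
  #14 pop 2: in=111 → 111 (no change)
  #15 pop 1: in=111 → 111 (no change)

Fixpoint:
  val[0] = 111
  val[1] = 111
  val[2] = 111
  val[3] = 111
  val[4] = 111
  val[5] = 111

15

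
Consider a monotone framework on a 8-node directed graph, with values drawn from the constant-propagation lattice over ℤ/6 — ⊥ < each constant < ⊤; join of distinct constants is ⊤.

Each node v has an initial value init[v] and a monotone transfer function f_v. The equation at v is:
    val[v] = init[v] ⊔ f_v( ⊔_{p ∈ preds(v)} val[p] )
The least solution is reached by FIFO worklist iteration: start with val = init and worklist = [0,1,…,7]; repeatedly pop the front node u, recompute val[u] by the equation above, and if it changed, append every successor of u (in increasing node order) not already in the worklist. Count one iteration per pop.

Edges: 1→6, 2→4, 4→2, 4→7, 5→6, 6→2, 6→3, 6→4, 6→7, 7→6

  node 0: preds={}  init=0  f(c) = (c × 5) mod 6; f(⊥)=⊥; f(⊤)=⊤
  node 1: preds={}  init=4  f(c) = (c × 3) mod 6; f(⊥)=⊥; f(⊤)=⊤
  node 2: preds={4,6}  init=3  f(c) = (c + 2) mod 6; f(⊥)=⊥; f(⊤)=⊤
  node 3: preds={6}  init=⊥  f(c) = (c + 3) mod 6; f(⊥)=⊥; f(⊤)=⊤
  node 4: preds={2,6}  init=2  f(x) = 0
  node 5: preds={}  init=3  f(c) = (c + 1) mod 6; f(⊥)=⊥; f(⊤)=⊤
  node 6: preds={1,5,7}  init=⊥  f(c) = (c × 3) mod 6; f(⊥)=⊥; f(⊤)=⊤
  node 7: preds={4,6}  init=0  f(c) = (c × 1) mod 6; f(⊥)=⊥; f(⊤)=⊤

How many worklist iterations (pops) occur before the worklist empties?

12

Trace (12 dequeues):
  [1] u=0 | in ⊥ | out 0 | ==
  [2] u=1 | in ⊥ | out 4 | ==
  [3] u=2 | in 2 | out ⊤ | prev 3 | push {}
  [4] u=3 | in ⊥ | out ⊥ | ==
  [5] u=4 | in ⊤ | out ⊤ | prev 2 | push {2}
  [6] u=5 | in ⊥ | out 3 | ==
  [7] u=6 | in ⊤ | out ⊤ | prev ⊥ | push {3,4}
  [8] u=7 | in ⊤ | out ⊤ | prev 0 | push {6}
  [9] u=2 | in ⊤ | out ⊤ | ==
  [10] u=3 | in ⊤ | out ⊤ | prev ⊥ | push {}
  [11] u=4 | in ⊤ | out ⊤ | ==
  [12] u=6 | in ⊤ | out ⊤ | ==

Converged values:
  [0] 0
  [1] 4
  [2] ⊤
  [3] ⊤
  [4] ⊤
  [5] 3
  [6] ⊤
  [7] ⊤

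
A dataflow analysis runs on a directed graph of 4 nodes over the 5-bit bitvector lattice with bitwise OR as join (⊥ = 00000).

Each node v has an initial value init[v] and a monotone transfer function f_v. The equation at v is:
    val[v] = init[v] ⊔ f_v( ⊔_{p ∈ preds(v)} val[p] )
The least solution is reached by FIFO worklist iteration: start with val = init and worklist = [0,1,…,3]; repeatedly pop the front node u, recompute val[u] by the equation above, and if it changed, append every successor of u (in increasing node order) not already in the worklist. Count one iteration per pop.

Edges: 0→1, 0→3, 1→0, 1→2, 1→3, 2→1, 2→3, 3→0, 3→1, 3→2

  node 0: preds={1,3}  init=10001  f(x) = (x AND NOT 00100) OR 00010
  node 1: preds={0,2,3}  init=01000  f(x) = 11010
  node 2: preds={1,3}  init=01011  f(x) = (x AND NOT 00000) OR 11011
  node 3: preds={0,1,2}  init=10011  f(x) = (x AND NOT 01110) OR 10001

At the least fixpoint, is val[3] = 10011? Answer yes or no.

yes

Iteration log — 6 steps:
  step 1. node 0  ⊔preds=11011  new=11011  old=10001  +wl: 
  step 2. node 1  ⊔preds=11011  new=11010  old=01000  +wl: 0
  step 3. node 2  ⊔preds=11011  new=11011  old=01011  +wl: 1
  step 4. node 3  ⊔preds=11011  new=10011  stable
  step 5. node 0  ⊔preds=11011  new=11011  stable
  step 6. node 1  ⊔preds=11011  new=11010  stable

Least fixpoint reached:
  node 0: 11011
  node 1: 11010
  node 2: 11011
  node 3: 10011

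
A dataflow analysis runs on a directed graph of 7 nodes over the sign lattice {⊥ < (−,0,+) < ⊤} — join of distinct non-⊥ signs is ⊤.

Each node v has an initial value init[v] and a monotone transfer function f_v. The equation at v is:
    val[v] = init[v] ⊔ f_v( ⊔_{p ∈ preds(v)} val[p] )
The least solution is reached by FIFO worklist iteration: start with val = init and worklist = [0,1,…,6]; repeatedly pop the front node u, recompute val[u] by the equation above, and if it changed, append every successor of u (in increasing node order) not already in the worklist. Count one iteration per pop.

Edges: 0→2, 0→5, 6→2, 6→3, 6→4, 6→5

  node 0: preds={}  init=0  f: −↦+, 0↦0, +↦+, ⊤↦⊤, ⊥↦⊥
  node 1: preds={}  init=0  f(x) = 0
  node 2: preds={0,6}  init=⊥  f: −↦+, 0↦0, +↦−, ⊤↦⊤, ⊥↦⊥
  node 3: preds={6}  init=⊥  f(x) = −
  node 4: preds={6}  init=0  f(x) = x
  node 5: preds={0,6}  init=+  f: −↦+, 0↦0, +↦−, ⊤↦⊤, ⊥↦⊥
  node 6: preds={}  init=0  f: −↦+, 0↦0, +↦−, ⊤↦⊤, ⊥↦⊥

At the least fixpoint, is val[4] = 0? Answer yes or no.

yes

Iteration log — 7 steps:
  step 1. node 0  ⊔preds=⊥  new=0  stable
  step 2. node 1  ⊔preds=⊥  new=0  stable
  step 3. node 2  ⊔preds=0  new=0  old=⊥  +wl: 
  step 4. node 3  ⊔preds=0  new=−  old=⊥  +wl: 
  step 5. node 4  ⊔preds=0  new=0  stable
  step 6. node 5  ⊔preds=0  new=⊤  old=+  +wl: 
  step 7. node 6  ⊔preds=⊥  new=0  stable

Least fixpoint reached:
  node 0: 0
  node 1: 0
  node 2: 0
  node 3: −
  node 4: 0
  node 5: ⊤
  node 6: 0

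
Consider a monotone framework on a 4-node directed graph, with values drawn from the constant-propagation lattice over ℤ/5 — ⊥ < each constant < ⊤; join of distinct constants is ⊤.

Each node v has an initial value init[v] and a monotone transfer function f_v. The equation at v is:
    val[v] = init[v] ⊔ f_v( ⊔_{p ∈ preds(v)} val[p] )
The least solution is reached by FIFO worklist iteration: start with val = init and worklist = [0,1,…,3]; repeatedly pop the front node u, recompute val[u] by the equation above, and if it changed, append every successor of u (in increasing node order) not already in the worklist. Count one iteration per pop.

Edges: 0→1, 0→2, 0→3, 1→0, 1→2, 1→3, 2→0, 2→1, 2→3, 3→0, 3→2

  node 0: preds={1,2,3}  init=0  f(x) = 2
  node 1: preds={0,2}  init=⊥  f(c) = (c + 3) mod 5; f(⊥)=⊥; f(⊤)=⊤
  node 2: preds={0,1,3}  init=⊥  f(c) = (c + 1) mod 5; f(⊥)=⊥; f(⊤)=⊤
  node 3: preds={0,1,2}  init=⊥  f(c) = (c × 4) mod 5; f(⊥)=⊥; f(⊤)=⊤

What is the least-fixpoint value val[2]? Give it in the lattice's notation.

Iteration log — 7 steps:
  step 1. node 0  ⊔preds=⊥  new=⊤  old=0  +wl: 
  step 2. node 1  ⊔preds=⊤  new=⊤  old=⊥  +wl: 0
  step 3. node 2  ⊔preds=⊤  new=⊤  old=⊥  +wl: 1
  step 4. node 3  ⊔preds=⊤  new=⊤  old=⊥  +wl: 2
  step 5. node 0  ⊔preds=⊤  new=⊤  stable
  step 6. node 1  ⊔preds=⊤  new=⊤  stable
  step 7. node 2  ⊔preds=⊤  new=⊤  stable

Least fixpoint reached:
  node 0: ⊤
  node 1: ⊤
  node 2: ⊤
  node 3: ⊤

⊤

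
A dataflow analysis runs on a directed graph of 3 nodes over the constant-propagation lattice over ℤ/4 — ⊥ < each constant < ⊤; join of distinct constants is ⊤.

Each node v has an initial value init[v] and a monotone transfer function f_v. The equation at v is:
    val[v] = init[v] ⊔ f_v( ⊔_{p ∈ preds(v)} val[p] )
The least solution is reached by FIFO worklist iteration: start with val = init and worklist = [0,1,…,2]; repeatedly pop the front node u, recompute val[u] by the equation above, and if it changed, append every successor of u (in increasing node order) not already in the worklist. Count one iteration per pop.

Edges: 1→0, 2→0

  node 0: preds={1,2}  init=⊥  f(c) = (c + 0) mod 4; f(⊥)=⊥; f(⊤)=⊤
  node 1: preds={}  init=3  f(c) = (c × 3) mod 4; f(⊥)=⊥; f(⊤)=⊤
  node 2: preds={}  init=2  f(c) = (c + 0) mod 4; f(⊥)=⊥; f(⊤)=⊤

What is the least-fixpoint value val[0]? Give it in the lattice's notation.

⊤

Iteration log — 3 steps:
  step 1. node 0  ⊔preds=⊤  new=⊤  old=⊥  +wl: 
  step 2. node 1  ⊔preds=⊥  new=3  stable
  step 3. node 2  ⊔preds=⊥  new=2  stable

Least fixpoint reached:
  node 0: ⊤
  node 1: 3
  node 2: 2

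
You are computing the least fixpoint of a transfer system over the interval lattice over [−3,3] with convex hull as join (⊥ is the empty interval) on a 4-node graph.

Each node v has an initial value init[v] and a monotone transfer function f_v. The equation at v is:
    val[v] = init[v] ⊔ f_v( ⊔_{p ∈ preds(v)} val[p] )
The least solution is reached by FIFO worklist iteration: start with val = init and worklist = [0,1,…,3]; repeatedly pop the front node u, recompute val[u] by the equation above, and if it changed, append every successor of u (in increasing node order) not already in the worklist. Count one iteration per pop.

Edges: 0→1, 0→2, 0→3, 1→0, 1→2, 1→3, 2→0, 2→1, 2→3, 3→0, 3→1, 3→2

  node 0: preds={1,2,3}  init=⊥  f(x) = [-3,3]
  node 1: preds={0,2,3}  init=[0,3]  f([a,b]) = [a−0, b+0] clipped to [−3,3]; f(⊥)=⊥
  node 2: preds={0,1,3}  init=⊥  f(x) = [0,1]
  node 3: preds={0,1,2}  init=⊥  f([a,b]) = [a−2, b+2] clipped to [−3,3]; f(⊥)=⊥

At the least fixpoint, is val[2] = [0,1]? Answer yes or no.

yes

Worklist (7 pops):
  #1 pop 0: in=[0,3] → [-3,3] (was ⊥); enqueue []
  #2 pop 1: in=[-3,3] → [-3,3] (was [0,3]); enqueue [0]
  #3 pop 2: in=[-3,3] → [0,1] (was ⊥); enqueue [1]
  #4 pop 3: in=[-3,3] → [-3,3] (was ⊥); enqueue [2]
  #5 pop 0: in=[-3,3] → [-3,3] (no change)
  #6 pop 1: in=[-3,3] → [-3,3] (no change)
  #7 pop 2: in=[-3,3] → [0,1] (no change)

Fixpoint:
  val[0] = [-3,3]
  val[1] = [-3,3]
  val[2] = [0,1]
  val[3] = [-3,3]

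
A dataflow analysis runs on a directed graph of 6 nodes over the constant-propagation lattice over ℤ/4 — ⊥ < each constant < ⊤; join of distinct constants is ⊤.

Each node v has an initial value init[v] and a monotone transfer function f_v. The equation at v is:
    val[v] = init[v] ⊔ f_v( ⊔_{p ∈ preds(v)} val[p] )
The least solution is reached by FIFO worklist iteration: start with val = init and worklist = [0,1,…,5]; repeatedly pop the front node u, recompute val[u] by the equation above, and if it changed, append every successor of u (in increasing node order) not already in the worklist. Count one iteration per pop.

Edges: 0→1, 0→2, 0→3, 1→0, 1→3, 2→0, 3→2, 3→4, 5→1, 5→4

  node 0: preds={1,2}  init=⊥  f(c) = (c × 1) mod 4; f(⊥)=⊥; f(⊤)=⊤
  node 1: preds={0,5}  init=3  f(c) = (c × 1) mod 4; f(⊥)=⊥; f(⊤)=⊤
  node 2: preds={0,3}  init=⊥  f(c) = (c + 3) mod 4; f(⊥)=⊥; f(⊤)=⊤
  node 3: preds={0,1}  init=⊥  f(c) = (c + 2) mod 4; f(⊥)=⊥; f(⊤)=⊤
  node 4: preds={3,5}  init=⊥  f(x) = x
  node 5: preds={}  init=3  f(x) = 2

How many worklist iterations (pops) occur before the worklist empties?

14

Worklist (14 pops):
  #1 pop 0: in=3 → 3 (was ⊥); enqueue []
  #2 pop 1: in=3 → 3 (no change)
  #3 pop 2: in=3 → 2 (was ⊥); enqueue [0]
  #4 pop 3: in=3 → 1 (was ⊥); enqueue [2]
  #5 pop 4: in=⊤ → ⊤ (was ⊥); enqueue []
  #6 pop 5: in=⊥ → ⊤ (was 3); enqueue [1,4]
  #7 pop 0: in=⊤ → ⊤ (was 3); enqueue [3]
  #8 pop 2: in=⊤ → ⊤ (was 2); enqueue [0]
  #9 pop 1: in=⊤ → ⊤ (was 3); enqueue []
  #10 pop 4: in=⊤ → ⊤ (no change)
  #11 pop 3: in=⊤ → ⊤ (was 1); enqueue [2,4]
  #12 pop 0: in=⊤ → ⊤ (no change)
  #13 pop 2: in=⊤ → ⊤ (no change)
  #14 pop 4: in=⊤ → ⊤ (no change)

Fixpoint:
  val[0] = ⊤
  val[1] = ⊤
  val[2] = ⊤
  val[3] = ⊤
  val[4] = ⊤
  val[5] = ⊤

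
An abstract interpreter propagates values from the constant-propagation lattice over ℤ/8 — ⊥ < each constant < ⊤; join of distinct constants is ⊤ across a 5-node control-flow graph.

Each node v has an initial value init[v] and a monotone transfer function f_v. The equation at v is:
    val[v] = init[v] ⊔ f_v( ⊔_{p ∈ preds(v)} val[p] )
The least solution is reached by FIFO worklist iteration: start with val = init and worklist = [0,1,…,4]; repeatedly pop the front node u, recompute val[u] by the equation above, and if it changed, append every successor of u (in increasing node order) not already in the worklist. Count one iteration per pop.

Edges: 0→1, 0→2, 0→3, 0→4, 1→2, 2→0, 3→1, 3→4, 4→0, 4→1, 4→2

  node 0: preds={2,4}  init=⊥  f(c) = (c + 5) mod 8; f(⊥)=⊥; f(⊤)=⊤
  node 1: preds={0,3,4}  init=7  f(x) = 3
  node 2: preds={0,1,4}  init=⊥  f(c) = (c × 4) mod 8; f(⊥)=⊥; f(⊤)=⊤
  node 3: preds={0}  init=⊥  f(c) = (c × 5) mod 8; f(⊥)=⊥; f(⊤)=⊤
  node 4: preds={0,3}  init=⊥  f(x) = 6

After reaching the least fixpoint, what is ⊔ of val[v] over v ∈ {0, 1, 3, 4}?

Worklist (11 pops):
  #1 pop 0: in=⊥ → ⊥ (no change)
  #2 pop 1: in=⊥ → ⊤ (was 7); enqueue []
  #3 pop 2: in=⊤ → ⊤ (was ⊥); enqueue [0]
  #4 pop 3: in=⊥ → ⊥ (no change)
  #5 pop 4: in=⊥ → 6 (was ⊥); enqueue [1,2]
  #6 pop 0: in=⊤ → ⊤ (was ⊥); enqueue [3,4]
  #7 pop 1: in=⊤ → ⊤ (no change)
  #8 pop 2: in=⊤ → ⊤ (no change)
  #9 pop 3: in=⊤ → ⊤ (was ⊥); enqueue [1]
  #10 pop 4: in=⊤ → 6 (no change)
  #11 pop 1: in=⊤ → ⊤ (no change)

Fixpoint:
  val[0] = ⊤
  val[1] = ⊤
  val[2] = ⊤
  val[3] = ⊤
  val[4] = 6

⊤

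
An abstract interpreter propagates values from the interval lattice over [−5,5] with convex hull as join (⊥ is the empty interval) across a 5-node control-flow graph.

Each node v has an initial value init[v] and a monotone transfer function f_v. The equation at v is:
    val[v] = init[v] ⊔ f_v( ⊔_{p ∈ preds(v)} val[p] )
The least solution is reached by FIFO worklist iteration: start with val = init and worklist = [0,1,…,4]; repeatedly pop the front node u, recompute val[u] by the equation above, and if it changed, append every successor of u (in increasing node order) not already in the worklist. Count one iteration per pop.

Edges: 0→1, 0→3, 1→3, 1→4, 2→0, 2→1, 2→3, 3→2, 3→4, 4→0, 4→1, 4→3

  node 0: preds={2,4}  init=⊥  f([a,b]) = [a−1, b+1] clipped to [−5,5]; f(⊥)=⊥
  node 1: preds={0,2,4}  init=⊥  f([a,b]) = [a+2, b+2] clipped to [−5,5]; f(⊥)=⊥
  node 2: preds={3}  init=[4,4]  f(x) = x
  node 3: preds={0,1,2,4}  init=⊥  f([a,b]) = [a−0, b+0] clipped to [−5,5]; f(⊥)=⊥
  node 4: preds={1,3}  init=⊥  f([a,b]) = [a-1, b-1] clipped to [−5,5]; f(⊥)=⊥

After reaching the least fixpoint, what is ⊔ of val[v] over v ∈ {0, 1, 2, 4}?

[-5,5]

Worklist (29 pops):
  #1 pop 0: in=[4,4] → [3,5] (was ⊥); enqueue []
  #2 pop 1: in=[3,5] → [5,5] (was ⊥); enqueue []
  #3 pop 2: in=⊥ → [4,4] (no change)
  #4 pop 3: in=[3,5] → [3,5] (was ⊥); enqueue [2]
  #5 pop 4: in=[3,5] → [2,4] (was ⊥); enqueue [0,1,3]
  #6 pop 2: in=[3,5] → [3,5] (was [4,4]); enqueue []
  #7 pop 0: in=[2,5] → [1,5] (was [3,5]); enqueue []
  #8 pop 1: in=[1,5] → [3,5] (was [5,5]); enqueue [4]
  #9 pop 3: in=[1,5] → [1,5] (was [3,5]); enqueue [2]
  #10 pop 4: in=[1,5] → [0,4] (was [2,4]); enqueue [0,1,3]
  #11 pop 2: in=[1,5] → [1,5] (was [3,5]); enqueue []
  #12 pop 0: in=[0,5] → [-1,5] (was [1,5]); enqueue []
  #13 pop 1: in=[-1,5] → [1,5] (was [3,5]); enqueue [4]
  #14 pop 3: in=[-1,5] → [-1,5] (was [1,5]); enqueue [2]
  #15 pop 4: in=[-1,5] → [-2,4] (was [0,4]); enqueue [0,1,3]
  #16 pop 2: in=[-1,5] → [-1,5] (was [1,5]); enqueue []
  #17 pop 0: in=[-2,5] → [-3,5] (was [-1,5]); enqueue []
  #18 pop 1: in=[-3,5] → [-1,5] (was [1,5]); enqueue [4]
  #19 pop 3: in=[-3,5] → [-3,5] (was [-1,5]); enqueue [2]
  #20 pop 4: in=[-3,5] → [-4,4] (was [-2,4]); enqueue [0,1,3]
  #21 pop 2: in=[-3,5] → [-3,5] (was [-1,5]); enqueue []
  #22 pop 0: in=[-4,5] → [-5,5] (was [-3,5]); enqueue []
  #23 pop 1: in=[-5,5] → [-3,5] (was [-1,5]); enqueue [4]
  #24 pop 3: in=[-5,5] → [-5,5] (was [-3,5]); enqueue [2]
  #25 pop 4: in=[-5,5] → [-5,4] (was [-4,4]); enqueue [0,1,3]
  #26 pop 2: in=[-5,5] → [-5,5] (was [-3,5]); enqueue []
  #27 pop 0: in=[-5,5] → [-5,5] (no change)
  #28 pop 1: in=[-5,5] → [-3,5] (no change)
  #29 pop 3: in=[-5,5] → [-5,5] (no change)

Fixpoint:
  val[0] = [-5,5]
  val[1] = [-3,5]
  val[2] = [-5,5]
  val[3] = [-5,5]
  val[4] = [-5,4]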